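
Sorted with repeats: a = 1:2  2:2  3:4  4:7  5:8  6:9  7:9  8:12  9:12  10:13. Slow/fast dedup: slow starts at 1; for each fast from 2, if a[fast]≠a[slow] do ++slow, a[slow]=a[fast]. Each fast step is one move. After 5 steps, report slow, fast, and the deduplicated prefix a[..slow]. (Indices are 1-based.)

slow=1 fast=2: a[fast]=2=a[slow] dup, fast++
slow=1 fast=3: a[fast]=4≠a[slow]=2 write a[2]=4, slow++,fast++
slow=2 fast=4: a[fast]=7≠a[slow]=4 write a[3]=7, slow++,fast++
slow=3 fast=5: a[fast]=8≠a[slow]=7 write a[4]=8, slow++,fast++
slow=4 fast=6: a[fast]=9≠a[slow]=8 write a[5]=9, slow++,fast++

slow=5, fast=7, prefix=[2, 4, 7, 8, 9]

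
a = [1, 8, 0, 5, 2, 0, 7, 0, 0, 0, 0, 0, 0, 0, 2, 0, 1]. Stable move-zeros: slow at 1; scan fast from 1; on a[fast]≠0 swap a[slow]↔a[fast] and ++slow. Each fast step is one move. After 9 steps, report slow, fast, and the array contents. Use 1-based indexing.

slow=6, fast=10, a=[1, 8, 5, 2, 7, 0, 0, 0, 0, 0, 0, 0, 0, 0, 2, 0, 1]

slow=1 fast=1: a[fast]=1≠0 swap→a[1]=1, slow++,fast++
slow=2 fast=2: a[fast]=8≠0 swap→a[2]=8, slow++,fast++
slow=3 fast=3: a[fast]=0, fast++
slow=3 fast=4: a[fast]=5≠0 swap→a[3]=5, slow++,fast++
slow=4 fast=5: a[fast]=2≠0 swap→a[4]=2, slow++,fast++
slow=5 fast=6: a[fast]=0, fast++
slow=5 fast=7: a[fast]=7≠0 swap→a[5]=7, slow++,fast++
slow=6 fast=8: a[fast]=0, fast++
slow=6 fast=9: a[fast]=0, fast++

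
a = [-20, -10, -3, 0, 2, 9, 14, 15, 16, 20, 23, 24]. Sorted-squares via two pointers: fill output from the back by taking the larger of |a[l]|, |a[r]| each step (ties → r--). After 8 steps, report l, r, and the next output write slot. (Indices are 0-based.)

l=2, r=5, next write slot=3

l=0 r=11: |-20|<=|24| out[11]=576, r--
l=0 r=10: |-20|<=|23| out[10]=529, r--
l=0 r=9: |-20|<=|20| out[9]=400, r--
l=0 r=8: |-20|>|16| out[8]=400, l++
l=1 r=8: |-10|<=|16| out[7]=256, r--
l=1 r=7: |-10|<=|15| out[6]=225, r--
l=1 r=6: |-10|<=|14| out[5]=196, r--
l=1 r=5: |-10|>|9| out[4]=100, l++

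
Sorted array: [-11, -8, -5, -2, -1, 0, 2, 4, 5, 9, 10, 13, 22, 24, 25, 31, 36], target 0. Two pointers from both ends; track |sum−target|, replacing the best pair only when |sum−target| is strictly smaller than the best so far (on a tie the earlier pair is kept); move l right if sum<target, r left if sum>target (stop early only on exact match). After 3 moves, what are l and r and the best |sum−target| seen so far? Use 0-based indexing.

[0,16] -11+36=25 d=25 * → r--
[0,15] -11+31=20 d=20 * → r--
[0,14] -11+25=14 d=14 * → r--

l=0, r=13, best |Δ|=14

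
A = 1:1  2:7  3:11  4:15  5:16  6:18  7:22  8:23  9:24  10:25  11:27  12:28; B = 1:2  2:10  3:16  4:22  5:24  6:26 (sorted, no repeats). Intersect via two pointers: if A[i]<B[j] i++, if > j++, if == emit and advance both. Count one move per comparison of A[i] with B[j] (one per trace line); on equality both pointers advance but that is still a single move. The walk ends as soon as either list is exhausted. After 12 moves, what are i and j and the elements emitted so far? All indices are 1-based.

i=1 j=1: 1<2, i++
i=2 j=1: 7>2, j++
i=2 j=2: 7<10, i++
i=3 j=2: 11>10, j++
i=3 j=3: 11<16, i++
i=4 j=3: 15<16, i++
i=5 j=3: 16==16 emit, i++,j++
i=6 j=4: 18<22, i++
i=7 j=4: 22==22 emit, i++,j++
i=8 j=5: 23<24, i++
i=9 j=5: 24==24 emit, i++,j++
i=10 j=6: 25<26, i++

i=11, j=6, emitted=[16, 22, 24]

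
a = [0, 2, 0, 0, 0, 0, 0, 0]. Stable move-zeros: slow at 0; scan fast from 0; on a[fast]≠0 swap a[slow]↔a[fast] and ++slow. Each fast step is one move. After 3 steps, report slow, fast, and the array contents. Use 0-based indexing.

(s=0,f=0) a[fast]=0 → fast++
(s=0,f=1) a[fast]=2≠0 swap→a[0]=2 → slow++,fast++
(s=1,f=2) a[fast]=0 → fast++

slow=1, fast=3, a=[2, 0, 0, 0, 0, 0, 0, 0]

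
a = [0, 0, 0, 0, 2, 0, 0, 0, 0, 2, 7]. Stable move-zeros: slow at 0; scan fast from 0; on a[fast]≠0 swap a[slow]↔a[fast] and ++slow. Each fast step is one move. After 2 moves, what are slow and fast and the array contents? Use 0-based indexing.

slow=0, fast=2, a=[0, 0, 0, 0, 2, 0, 0, 0, 0, 2, 7]

slow=0 fast=0: a[fast]=0, fast++
slow=0 fast=1: a[fast]=0, fast++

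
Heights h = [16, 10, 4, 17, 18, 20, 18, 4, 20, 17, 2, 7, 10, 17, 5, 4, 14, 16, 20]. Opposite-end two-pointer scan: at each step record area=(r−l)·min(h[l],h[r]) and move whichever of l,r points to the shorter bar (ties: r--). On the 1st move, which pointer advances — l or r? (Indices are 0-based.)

l

[0,18] min(16,20)*18=288 best=288 * → l++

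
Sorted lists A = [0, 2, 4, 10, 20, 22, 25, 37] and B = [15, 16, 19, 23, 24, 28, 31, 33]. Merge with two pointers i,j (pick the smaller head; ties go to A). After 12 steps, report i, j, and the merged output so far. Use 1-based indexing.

i=1 j=1: A[i]=0<=B[j]=15 take 0, i++
i=2 j=1: A[i]=2<=B[j]=15 take 2, i++
i=3 j=1: A[i]=4<=B[j]=15 take 4, i++
i=4 j=1: A[i]=10<=B[j]=15 take 10, i++
i=5 j=1: A[i]=20>B[j]=15 take 15, j++
i=5 j=2: A[i]=20>B[j]=16 take 16, j++
i=5 j=3: A[i]=20>B[j]=19 take 19, j++
i=5 j=4: A[i]=20<=B[j]=23 take 20, i++
i=6 j=4: A[i]=22<=B[j]=23 take 22, i++
i=7 j=4: A[i]=25>B[j]=23 take 23, j++
i=7 j=5: A[i]=25>B[j]=24 take 24, j++
i=7 j=6: A[i]=25<=B[j]=28 take 25, i++

i=8, j=6, merged so far=[0, 2, 4, 10, 15, 16, 19, 20, 22, 23, 24, 25]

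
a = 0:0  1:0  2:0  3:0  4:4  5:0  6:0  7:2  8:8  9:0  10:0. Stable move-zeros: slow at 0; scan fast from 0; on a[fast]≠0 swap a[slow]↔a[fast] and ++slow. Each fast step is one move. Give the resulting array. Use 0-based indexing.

[4, 2, 8, 0, 0, 0, 0, 0, 0, 0, 0]

slow=0 fast=0: a[fast]=0, fast++
slow=0 fast=1: a[fast]=0, fast++
slow=0 fast=2: a[fast]=0, fast++
slow=0 fast=3: a[fast]=0, fast++
slow=0 fast=4: a[fast]=4≠0 swap→a[0]=4, slow++,fast++
slow=1 fast=5: a[fast]=0, fast++
slow=1 fast=6: a[fast]=0, fast++
slow=1 fast=7: a[fast]=2≠0 swap→a[1]=2, slow++,fast++
slow=2 fast=8: a[fast]=8≠0 swap→a[2]=8, slow++,fast++
slow=3 fast=9: a[fast]=0, fast++
slow=3 fast=10: a[fast]=0, fast++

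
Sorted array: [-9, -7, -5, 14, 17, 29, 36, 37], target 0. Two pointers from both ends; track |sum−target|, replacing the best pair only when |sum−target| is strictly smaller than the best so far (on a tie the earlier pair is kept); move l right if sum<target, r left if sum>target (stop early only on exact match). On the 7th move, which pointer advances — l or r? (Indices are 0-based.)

[0,7] -9+37=28 d=28 * → r--
[0,6] -9+36=27 d=27 * → r--
[0,5] -9+29=20 d=20 * → r--
[0,4] -9+17=8 d=8 * → r--
[0,3] -9+14=5 d=5 * → r--
[0,2] -9+-5=-14 d=14 → l++
[1,2] -7+-5=-12 d=12 → l++

l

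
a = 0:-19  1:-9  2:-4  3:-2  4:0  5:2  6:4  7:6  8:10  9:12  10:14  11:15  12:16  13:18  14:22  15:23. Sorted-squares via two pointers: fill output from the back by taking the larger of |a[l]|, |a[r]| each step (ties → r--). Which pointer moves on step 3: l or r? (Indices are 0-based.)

[0,15] |-19|<=|23| out[15]=529 → r--
[0,14] |-19|<=|22| out[14]=484 → r--
[0,13] |-19|>|18| out[13]=361 → l++

l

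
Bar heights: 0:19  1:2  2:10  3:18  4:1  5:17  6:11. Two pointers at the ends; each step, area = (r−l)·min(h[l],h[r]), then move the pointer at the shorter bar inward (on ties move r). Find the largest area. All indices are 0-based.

[0,6] min(19,11)*6=66 best=66 * → r--
[0,5] min(19,17)*5=85 best=85 * → r--
[0,4] min(19,1)*4=4 best=85 → r--
[0,3] min(19,18)*3=54 best=85 → r--
[0,2] min(19,10)*2=20 best=85 → r--
[0,1] min(19,2)*1=2 best=85 → r--

max area = 85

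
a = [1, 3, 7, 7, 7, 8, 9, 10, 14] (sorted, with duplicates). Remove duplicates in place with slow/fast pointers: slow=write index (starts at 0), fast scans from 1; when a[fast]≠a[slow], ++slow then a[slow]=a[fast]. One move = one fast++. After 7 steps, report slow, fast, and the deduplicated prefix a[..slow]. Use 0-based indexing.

slow=5, fast=8, prefix=[1, 3, 7, 8, 9, 10]

slow=0 fast=1: a[fast]=3≠a[slow]=1 write a[1]=3, slow++,fast++
slow=1 fast=2: a[fast]=7≠a[slow]=3 write a[2]=7, slow++,fast++
slow=2 fast=3: a[fast]=7=a[slow] dup, fast++
slow=2 fast=4: a[fast]=7=a[slow] dup, fast++
slow=2 fast=5: a[fast]=8≠a[slow]=7 write a[3]=8, slow++,fast++
slow=3 fast=6: a[fast]=9≠a[slow]=8 write a[4]=9, slow++,fast++
slow=4 fast=7: a[fast]=10≠a[slow]=9 write a[5]=10, slow++,fast++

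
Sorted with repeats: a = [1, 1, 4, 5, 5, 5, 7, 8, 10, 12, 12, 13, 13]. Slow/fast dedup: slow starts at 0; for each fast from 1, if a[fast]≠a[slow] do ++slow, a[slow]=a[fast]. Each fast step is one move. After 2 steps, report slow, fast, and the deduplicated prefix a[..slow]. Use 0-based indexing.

slow=1, fast=3, prefix=[1, 4]

(s=0,f=1) a[fast]=1=a[slow] dup → fast++
(s=0,f=2) a[fast]=4≠a[slow]=1 write a[1]=4 → slow++,fast++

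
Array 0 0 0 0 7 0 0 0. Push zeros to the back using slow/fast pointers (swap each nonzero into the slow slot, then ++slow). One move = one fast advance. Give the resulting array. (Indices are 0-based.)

[7, 0, 0, 0, 0, 0, 0, 0]

(s=0,f=0) a[fast]=0 → fast++
(s=0,f=1) a[fast]=0 → fast++
(s=0,f=2) a[fast]=0 → fast++
(s=0,f=3) a[fast]=0 → fast++
(s=0,f=4) a[fast]=7≠0 swap→a[0]=7 → slow++,fast++
(s=1,f=5) a[fast]=0 → fast++
(s=1,f=6) a[fast]=0 → fast++
(s=1,f=7) a[fast]=0 → fast++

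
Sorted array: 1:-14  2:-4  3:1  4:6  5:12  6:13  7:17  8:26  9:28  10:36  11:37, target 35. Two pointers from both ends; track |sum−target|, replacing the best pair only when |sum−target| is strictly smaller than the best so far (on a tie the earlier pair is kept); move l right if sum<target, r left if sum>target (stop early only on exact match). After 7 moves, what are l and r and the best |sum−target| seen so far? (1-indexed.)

l=5, r=8, best |Δ|=1

l=1 r=11: -14+37=23 d=12 *, l++
l=2 r=11: -4+37=33 d=2 *, l++
l=3 r=11: 1+37=38 d=3, r--
l=3 r=10: 1+36=37 d=2, r--
l=3 r=9: 1+28=29 d=6, l++
l=4 r=9: 6+28=34 d=1 *, l++
l=5 r=9: 12+28=40 d=5, r--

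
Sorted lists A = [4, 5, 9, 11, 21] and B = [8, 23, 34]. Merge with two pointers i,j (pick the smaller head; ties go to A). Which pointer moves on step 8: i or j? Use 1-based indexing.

i=1 j=1: A[i]=4<=B[j]=8 take 4, i++
i=2 j=1: A[i]=5<=B[j]=8 take 5, i++
i=3 j=1: A[i]=9>B[j]=8 take 8, j++
i=3 j=2: A[i]=9<=B[j]=23 take 9, i++
i=4 j=2: A[i]=11<=B[j]=23 take 11, i++
i=5 j=2: A[i]=21<=B[j]=23 take 21, i++
i=6 j=2: A done, take B[j]=23, j++
i=6 j=3: A done, take B[j]=34, j++

j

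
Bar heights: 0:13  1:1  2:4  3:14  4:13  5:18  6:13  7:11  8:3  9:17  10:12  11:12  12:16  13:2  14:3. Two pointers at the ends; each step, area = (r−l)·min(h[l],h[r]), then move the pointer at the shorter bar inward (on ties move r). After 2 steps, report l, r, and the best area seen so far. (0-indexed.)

l=0, r=12, best area=42

[0,14] min(13,3)*14=42 best=42 * → r--
[0,13] min(13,2)*13=26 best=42 → r--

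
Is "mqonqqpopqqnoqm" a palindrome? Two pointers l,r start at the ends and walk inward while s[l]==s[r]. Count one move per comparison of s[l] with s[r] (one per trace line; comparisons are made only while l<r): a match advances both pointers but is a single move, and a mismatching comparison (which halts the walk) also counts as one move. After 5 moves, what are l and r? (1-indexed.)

l=6, r=10

[1,15] 'm'=='m' → l++,r--
[2,14] 'q'=='q' → l++,r--
[3,13] 'o'=='o' → l++,r--
[4,12] 'n'=='n' → l++,r--
[5,11] 'q'=='q' → l++,r--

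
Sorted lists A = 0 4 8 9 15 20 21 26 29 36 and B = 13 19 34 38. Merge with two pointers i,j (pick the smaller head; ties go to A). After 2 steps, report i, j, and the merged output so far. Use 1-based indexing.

i=3, j=1, merged so far=[0, 4]

[i=1,j=1] A[i]=0<=B[j]=13 take 0 → i++
[i=2,j=1] A[i]=4<=B[j]=13 take 4 → i++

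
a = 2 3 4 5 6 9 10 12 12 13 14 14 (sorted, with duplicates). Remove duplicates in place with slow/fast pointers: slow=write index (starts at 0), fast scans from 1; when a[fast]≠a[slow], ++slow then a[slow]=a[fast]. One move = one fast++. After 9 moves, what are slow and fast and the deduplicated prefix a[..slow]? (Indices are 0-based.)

slow=0 fast=1: a[fast]=3≠a[slow]=2 write a[1]=3, slow++,fast++
slow=1 fast=2: a[fast]=4≠a[slow]=3 write a[2]=4, slow++,fast++
slow=2 fast=3: a[fast]=5≠a[slow]=4 write a[3]=5, slow++,fast++
slow=3 fast=4: a[fast]=6≠a[slow]=5 write a[4]=6, slow++,fast++
slow=4 fast=5: a[fast]=9≠a[slow]=6 write a[5]=9, slow++,fast++
slow=5 fast=6: a[fast]=10≠a[slow]=9 write a[6]=10, slow++,fast++
slow=6 fast=7: a[fast]=12≠a[slow]=10 write a[7]=12, slow++,fast++
slow=7 fast=8: a[fast]=12=a[slow] dup, fast++
slow=7 fast=9: a[fast]=13≠a[slow]=12 write a[8]=13, slow++,fast++

slow=8, fast=10, prefix=[2, 3, 4, 5, 6, 9, 10, 12, 13]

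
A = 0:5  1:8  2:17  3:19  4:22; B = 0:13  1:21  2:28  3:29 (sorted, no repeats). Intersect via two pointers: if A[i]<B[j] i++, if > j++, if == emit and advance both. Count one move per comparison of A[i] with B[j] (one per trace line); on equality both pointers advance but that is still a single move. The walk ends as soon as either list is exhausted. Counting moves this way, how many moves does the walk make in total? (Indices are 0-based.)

i=0 j=0: 5<13, i++
i=1 j=0: 8<13, i++
i=2 j=0: 17>13, j++
i=2 j=1: 17<21, i++
i=3 j=1: 19<21, i++
i=4 j=1: 22>21, j++
i=4 j=2: 22<28, i++

7 moves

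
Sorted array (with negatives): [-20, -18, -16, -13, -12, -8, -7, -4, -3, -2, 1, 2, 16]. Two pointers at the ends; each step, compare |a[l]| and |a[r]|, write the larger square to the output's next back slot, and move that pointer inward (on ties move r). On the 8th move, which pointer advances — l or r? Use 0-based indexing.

[0,12] |-20|>|16| out[12]=400 → l++
[1,12] |-18|>|16| out[11]=324 → l++
[2,12] |-16|<=|16| out[10]=256 → r--
[2,11] |-16|>|2| out[9]=256 → l++
[3,11] |-13|>|2| out[8]=169 → l++
[4,11] |-12|>|2| out[7]=144 → l++
[5,11] |-8|>|2| out[6]=64 → l++
[6,11] |-7|>|2| out[5]=49 → l++

l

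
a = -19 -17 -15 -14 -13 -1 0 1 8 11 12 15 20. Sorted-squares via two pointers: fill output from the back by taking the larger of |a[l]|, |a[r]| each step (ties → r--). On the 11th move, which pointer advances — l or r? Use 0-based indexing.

[0,12] |-19|<=|20| out[12]=400 → r--
[0,11] |-19|>|15| out[11]=361 → l++
[1,11] |-17|>|15| out[10]=289 → l++
[2,11] |-15|<=|15| out[9]=225 → r--
[2,10] |-15|>|12| out[8]=225 → l++
[3,10] |-14|>|12| out[7]=196 → l++
[4,10] |-13|>|12| out[6]=169 → l++
[5,10] |-1|<=|12| out[5]=144 → r--
[5,9] |-1|<=|11| out[4]=121 → r--
[5,8] |-1|<=|8| out[3]=64 → r--
[5,7] |-1|<=|1| out[2]=1 → r--

r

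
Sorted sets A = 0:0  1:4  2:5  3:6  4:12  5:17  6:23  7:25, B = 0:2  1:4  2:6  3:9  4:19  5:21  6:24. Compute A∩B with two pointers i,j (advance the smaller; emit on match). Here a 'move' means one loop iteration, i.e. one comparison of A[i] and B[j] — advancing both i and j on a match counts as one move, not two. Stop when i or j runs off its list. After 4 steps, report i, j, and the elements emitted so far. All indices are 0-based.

i=3, j=2, emitted=[4]

[i=0,j=0] 0<2 → i++
[i=1,j=0] 4>2 → j++
[i=1,j=1] 4==4 emit → i++,j++
[i=2,j=2] 5<6 → i++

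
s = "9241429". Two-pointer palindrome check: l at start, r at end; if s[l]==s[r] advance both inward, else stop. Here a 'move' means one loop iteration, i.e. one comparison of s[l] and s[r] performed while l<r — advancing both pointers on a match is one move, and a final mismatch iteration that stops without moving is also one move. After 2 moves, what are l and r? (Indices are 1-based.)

[1,7] '9'=='9' → l++,r--
[2,6] '2'=='2' → l++,r--

l=3, r=5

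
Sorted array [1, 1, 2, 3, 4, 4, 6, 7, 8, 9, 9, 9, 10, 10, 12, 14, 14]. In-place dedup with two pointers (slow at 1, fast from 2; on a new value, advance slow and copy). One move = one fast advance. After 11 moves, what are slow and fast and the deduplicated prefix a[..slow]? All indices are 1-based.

(s=1,f=2) a[fast]=1=a[slow] dup → fast++
(s=1,f=3) a[fast]=2≠a[slow]=1 write a[2]=2 → slow++,fast++
(s=2,f=4) a[fast]=3≠a[slow]=2 write a[3]=3 → slow++,fast++
(s=3,f=5) a[fast]=4≠a[slow]=3 write a[4]=4 → slow++,fast++
(s=4,f=6) a[fast]=4=a[slow] dup → fast++
(s=4,f=7) a[fast]=6≠a[slow]=4 write a[5]=6 → slow++,fast++
(s=5,f=8) a[fast]=7≠a[slow]=6 write a[6]=7 → slow++,fast++
(s=6,f=9) a[fast]=8≠a[slow]=7 write a[7]=8 → slow++,fast++
(s=7,f=10) a[fast]=9≠a[slow]=8 write a[8]=9 → slow++,fast++
(s=8,f=11) a[fast]=9=a[slow] dup → fast++
(s=8,f=12) a[fast]=9=a[slow] dup → fast++

slow=8, fast=13, prefix=[1, 2, 3, 4, 6, 7, 8, 9]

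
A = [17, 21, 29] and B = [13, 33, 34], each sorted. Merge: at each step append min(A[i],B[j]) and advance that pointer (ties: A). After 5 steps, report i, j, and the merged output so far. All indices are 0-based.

i=3, j=2, merged so far=[13, 17, 21, 29, 33]

i=0 j=0: A[i]=17>B[j]=13 take 13, j++
i=0 j=1: A[i]=17<=B[j]=33 take 17, i++
i=1 j=1: A[i]=21<=B[j]=33 take 21, i++
i=2 j=1: A[i]=29<=B[j]=33 take 29, i++
i=3 j=1: A done, take B[j]=33, j++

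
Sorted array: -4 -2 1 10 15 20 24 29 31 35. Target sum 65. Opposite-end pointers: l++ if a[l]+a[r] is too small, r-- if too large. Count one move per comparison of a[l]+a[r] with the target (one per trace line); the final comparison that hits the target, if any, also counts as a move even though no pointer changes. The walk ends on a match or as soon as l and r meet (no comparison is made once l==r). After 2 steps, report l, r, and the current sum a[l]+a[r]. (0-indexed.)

l=2, r=9, sum=36

[0,9] -4+35=31 <65 → l++
[1,9] -2+35=33 <65 → l++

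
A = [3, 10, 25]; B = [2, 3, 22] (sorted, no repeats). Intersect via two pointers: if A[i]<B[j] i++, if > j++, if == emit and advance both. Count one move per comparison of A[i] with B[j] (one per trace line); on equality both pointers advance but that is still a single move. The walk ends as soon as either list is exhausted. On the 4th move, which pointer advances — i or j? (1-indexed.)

j

[i=1,j=1] 3>2 → j++
[i=1,j=2] 3==3 emit → i++,j++
[i=2,j=3] 10<22 → i++
[i=3,j=3] 25>22 → j++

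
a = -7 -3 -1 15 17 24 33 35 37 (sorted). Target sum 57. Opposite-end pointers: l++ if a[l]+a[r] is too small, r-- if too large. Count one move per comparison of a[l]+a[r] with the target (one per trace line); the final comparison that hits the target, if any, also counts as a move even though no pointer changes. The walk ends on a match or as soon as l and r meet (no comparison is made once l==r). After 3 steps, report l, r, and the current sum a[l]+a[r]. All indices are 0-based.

[0,8] -7+37=30 <57 → l++
[1,8] -3+37=34 <57 → l++
[2,8] -1+37=36 <57 → l++

l=3, r=8, sum=52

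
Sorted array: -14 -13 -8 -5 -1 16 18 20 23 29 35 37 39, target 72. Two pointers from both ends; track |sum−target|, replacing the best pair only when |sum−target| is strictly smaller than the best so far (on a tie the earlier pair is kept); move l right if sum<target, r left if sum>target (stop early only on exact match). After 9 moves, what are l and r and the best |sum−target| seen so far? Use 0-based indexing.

l=9, r=12, best |Δ|=10

[0,12] -14+39=25 d=47 * → l++
[1,12] -13+39=26 d=46 * → l++
[2,12] -8+39=31 d=41 * → l++
[3,12] -5+39=34 d=38 * → l++
[4,12] -1+39=38 d=34 * → l++
[5,12] 16+39=55 d=17 * → l++
[6,12] 18+39=57 d=15 * → l++
[7,12] 20+39=59 d=13 * → l++
[8,12] 23+39=62 d=10 * → l++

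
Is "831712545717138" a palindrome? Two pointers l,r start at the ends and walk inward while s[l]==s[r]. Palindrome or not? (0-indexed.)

not a palindrome (mismatch at 5,9)

l=0 r=14: '8'=='8', l++,r--
l=1 r=13: '3'=='3', l++,r--
l=2 r=12: '1'=='1', l++,r--
l=3 r=11: '7'=='7', l++,r--
l=4 r=10: '1'=='1', l++,r--
l=5 r=9: '2'!='7', stop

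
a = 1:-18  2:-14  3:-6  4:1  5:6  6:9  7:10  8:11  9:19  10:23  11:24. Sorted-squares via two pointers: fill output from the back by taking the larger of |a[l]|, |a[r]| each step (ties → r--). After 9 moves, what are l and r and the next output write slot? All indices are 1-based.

l=1 r=11: |-18|<=|24| out[11]=576, r--
l=1 r=10: |-18|<=|23| out[10]=529, r--
l=1 r=9: |-18|<=|19| out[9]=361, r--
l=1 r=8: |-18|>|11| out[8]=324, l++
l=2 r=8: |-14|>|11| out[7]=196, l++
l=3 r=8: |-6|<=|11| out[6]=121, r--
l=3 r=7: |-6|<=|10| out[5]=100, r--
l=3 r=6: |-6|<=|9| out[4]=81, r--
l=3 r=5: |-6|<=|6| out[3]=36, r--

l=3, r=4, next write slot=2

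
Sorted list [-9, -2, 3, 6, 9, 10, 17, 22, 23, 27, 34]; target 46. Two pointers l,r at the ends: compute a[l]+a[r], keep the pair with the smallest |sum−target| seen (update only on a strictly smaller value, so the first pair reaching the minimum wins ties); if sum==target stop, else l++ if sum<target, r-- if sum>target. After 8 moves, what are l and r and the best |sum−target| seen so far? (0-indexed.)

l=0 r=10: -9+34=25 d=21 *, l++
l=1 r=10: -2+34=32 d=14 *, l++
l=2 r=10: 3+34=37 d=9 *, l++
l=3 r=10: 6+34=40 d=6 *, l++
l=4 r=10: 9+34=43 d=3 *, l++
l=5 r=10: 10+34=44 d=2 *, l++
l=6 r=10: 17+34=51 d=5, r--
l=6 r=9: 17+27=44 d=2, l++

l=7, r=9, best |Δ|=2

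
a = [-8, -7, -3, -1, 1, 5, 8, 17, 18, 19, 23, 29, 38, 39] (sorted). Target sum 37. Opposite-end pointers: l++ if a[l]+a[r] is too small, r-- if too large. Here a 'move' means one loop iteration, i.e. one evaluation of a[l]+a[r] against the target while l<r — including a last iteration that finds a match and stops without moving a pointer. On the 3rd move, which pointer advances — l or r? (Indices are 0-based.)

l=0 r=13: -8+39=31 <37, l++
l=1 r=13: -7+39=32 <37, l++
l=2 r=13: -3+39=36 <37, l++

l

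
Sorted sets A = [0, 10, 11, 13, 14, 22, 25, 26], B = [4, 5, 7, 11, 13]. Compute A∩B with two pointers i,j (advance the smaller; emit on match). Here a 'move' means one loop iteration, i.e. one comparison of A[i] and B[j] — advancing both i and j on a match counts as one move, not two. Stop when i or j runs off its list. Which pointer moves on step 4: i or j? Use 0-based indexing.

i=0 j=0: 0<4, i++
i=1 j=0: 10>4, j++
i=1 j=1: 10>5, j++
i=1 j=2: 10>7, j++

j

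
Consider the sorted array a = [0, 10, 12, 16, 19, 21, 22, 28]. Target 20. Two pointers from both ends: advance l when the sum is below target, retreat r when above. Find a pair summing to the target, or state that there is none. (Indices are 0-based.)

l=0 r=7: 0+28=28 >20, r--
l=0 r=6: 0+22=22 >20, r--
l=0 r=5: 0+21=21 >20, r--
l=0 r=4: 0+19=19 <20, l++
l=1 r=4: 10+19=29 >20, r--
l=1 r=3: 10+16=26 >20, r--
l=1 r=2: 10+12=22 >20, r--

no pair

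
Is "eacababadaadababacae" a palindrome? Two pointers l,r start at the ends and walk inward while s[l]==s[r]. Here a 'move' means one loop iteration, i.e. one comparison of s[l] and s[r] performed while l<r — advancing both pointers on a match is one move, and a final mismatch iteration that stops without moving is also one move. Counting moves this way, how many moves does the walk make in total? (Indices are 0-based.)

l=0 r=19: 'e'=='e', l++,r--
l=1 r=18: 'a'=='a', l++,r--
l=2 r=17: 'c'=='c', l++,r--
l=3 r=16: 'a'=='a', l++,r--
l=4 r=15: 'b'=='b', l++,r--
l=5 r=14: 'a'=='a', l++,r--
l=6 r=13: 'b'=='b', l++,r--
l=7 r=12: 'a'=='a', l++,r--
l=8 r=11: 'd'=='d', l++,r--
l=9 r=10: 'a'=='a', l++,r--

10 moves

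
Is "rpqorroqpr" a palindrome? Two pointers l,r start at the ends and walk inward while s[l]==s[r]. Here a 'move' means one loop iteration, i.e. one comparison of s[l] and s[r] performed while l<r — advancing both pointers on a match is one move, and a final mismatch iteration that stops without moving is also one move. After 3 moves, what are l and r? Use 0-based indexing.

l=3, r=6

[0,9] 'r'=='r' → l++,r--
[1,8] 'p'=='p' → l++,r--
[2,7] 'q'=='q' → l++,r--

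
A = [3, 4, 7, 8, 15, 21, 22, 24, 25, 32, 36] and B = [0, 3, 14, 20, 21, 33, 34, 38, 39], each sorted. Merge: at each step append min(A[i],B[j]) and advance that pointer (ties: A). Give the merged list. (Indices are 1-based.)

[0, 3, 3, 4, 7, 8, 14, 15, 20, 21, 21, 22, 24, 25, 32, 33, 34, 36, 38, 39]

[i=1,j=1] A[i]=3>B[j]=0 take 0 → j++
[i=1,j=2] A[i]=3<=B[j]=3 take 3 → i++
[i=2,j=2] A[i]=4>B[j]=3 take 3 → j++
[i=2,j=3] A[i]=4<=B[j]=14 take 4 → i++
[i=3,j=3] A[i]=7<=B[j]=14 take 7 → i++
[i=4,j=3] A[i]=8<=B[j]=14 take 8 → i++
[i=5,j=3] A[i]=15>B[j]=14 take 14 → j++
[i=5,j=4] A[i]=15<=B[j]=20 take 15 → i++
[i=6,j=4] A[i]=21>B[j]=20 take 20 → j++
[i=6,j=5] A[i]=21<=B[j]=21 take 21 → i++
[i=7,j=5] A[i]=22>B[j]=21 take 21 → j++
[i=7,j=6] A[i]=22<=B[j]=33 take 22 → i++
[i=8,j=6] A[i]=24<=B[j]=33 take 24 → i++
[i=9,j=6] A[i]=25<=B[j]=33 take 25 → i++
[i=10,j=6] A[i]=32<=B[j]=33 take 32 → i++
[i=11,j=6] A[i]=36>B[j]=33 take 33 → j++
[i=11,j=7] A[i]=36>B[j]=34 take 34 → j++
[i=11,j=8] A[i]=36<=B[j]=38 take 36 → i++
[i=12,j=8] A done, take B[j]=38 → j++
[i=12,j=9] A done, take B[j]=39 → j++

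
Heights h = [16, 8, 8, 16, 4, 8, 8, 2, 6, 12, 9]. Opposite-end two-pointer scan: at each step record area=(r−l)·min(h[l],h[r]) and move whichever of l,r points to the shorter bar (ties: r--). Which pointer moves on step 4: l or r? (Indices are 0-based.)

r

l=0 r=10: min(16,9)*10=90 best=90 *, r--
l=0 r=9: min(16,12)*9=108 best=108 *, r--
l=0 r=8: min(16,6)*8=48 best=108, r--
l=0 r=7: min(16,2)*7=14 best=108, r--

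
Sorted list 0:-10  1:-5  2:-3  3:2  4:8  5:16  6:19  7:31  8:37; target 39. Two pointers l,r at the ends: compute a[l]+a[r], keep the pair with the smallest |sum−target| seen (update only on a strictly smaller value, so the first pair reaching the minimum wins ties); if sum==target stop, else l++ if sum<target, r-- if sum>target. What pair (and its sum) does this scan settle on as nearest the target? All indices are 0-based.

pair (2, 37) with sum 39 (|Δ|=0)

[0,8] -10+37=27 d=12 * → l++
[1,8] -5+37=32 d=7 * → l++
[2,8] -3+37=34 d=5 * → l++
[3,8] 2+37=39 d=0 * → stop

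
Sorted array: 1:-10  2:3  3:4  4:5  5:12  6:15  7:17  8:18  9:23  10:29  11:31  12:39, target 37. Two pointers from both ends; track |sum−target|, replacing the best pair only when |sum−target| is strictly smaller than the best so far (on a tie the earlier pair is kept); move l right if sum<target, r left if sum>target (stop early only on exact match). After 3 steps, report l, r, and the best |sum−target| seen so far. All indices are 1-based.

l=3, r=11, best |Δ|=3

l=1 r=12: -10+39=29 d=8 *, l++
l=2 r=12: 3+39=42 d=5 *, r--
l=2 r=11: 3+31=34 d=3 *, l++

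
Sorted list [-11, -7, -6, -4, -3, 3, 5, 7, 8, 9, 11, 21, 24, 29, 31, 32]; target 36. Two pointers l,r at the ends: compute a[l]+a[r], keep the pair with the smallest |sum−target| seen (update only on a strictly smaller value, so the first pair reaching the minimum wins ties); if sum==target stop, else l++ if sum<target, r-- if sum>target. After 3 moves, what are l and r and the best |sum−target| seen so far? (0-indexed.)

l=3, r=15, best |Δ|=10

[0,15] -11+32=21 d=15 * → l++
[1,15] -7+32=25 d=11 * → l++
[2,15] -6+32=26 d=10 * → l++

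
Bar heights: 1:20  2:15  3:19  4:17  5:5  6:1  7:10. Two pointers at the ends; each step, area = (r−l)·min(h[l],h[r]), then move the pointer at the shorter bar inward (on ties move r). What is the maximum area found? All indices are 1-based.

max area = 60

l=1 r=7: min(20,10)*6=60 best=60 *, r--
l=1 r=6: min(20,1)*5=5 best=60, r--
l=1 r=5: min(20,5)*4=20 best=60, r--
l=1 r=4: min(20,17)*3=51 best=60, r--
l=1 r=3: min(20,19)*2=38 best=60, r--
l=1 r=2: min(20,15)*1=15 best=60, r--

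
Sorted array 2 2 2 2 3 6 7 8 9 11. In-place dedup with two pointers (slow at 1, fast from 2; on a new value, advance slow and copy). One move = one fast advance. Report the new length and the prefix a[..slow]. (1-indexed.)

length 7; prefix = [2, 3, 6, 7, 8, 9, 11]

(s=1,f=2) a[fast]=2=a[slow] dup → fast++
(s=1,f=3) a[fast]=2=a[slow] dup → fast++
(s=1,f=4) a[fast]=2=a[slow] dup → fast++
(s=1,f=5) a[fast]=3≠a[slow]=2 write a[2]=3 → slow++,fast++
(s=2,f=6) a[fast]=6≠a[slow]=3 write a[3]=6 → slow++,fast++
(s=3,f=7) a[fast]=7≠a[slow]=6 write a[4]=7 → slow++,fast++
(s=4,f=8) a[fast]=8≠a[slow]=7 write a[5]=8 → slow++,fast++
(s=5,f=9) a[fast]=9≠a[slow]=8 write a[6]=9 → slow++,fast++
(s=6,f=10) a[fast]=11≠a[slow]=9 write a[7]=11 → slow++,fast++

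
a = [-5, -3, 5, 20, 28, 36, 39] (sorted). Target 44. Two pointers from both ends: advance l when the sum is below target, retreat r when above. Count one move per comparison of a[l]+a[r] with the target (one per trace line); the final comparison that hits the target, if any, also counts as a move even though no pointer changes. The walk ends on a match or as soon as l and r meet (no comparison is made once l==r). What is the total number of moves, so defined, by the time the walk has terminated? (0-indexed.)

l=0 r=6: -5+39=34 <44, l++
l=1 r=6: -3+39=36 <44, l++
l=2 r=6: 5+39=44, found

3 moves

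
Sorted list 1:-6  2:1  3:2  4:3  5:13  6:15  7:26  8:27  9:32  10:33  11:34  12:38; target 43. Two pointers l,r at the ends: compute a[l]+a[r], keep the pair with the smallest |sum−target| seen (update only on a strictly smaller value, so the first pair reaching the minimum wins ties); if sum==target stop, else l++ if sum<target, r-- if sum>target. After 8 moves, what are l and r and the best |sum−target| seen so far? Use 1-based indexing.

l=5, r=8, best |Δ|=2

l=1 r=12: -6+38=32 d=11 *, l++
l=2 r=12: 1+38=39 d=4 *, l++
l=3 r=12: 2+38=40 d=3 *, l++
l=4 r=12: 3+38=41 d=2 *, l++
l=5 r=12: 13+38=51 d=8, r--
l=5 r=11: 13+34=47 d=4, r--
l=5 r=10: 13+33=46 d=3, r--
l=5 r=9: 13+32=45 d=2, r--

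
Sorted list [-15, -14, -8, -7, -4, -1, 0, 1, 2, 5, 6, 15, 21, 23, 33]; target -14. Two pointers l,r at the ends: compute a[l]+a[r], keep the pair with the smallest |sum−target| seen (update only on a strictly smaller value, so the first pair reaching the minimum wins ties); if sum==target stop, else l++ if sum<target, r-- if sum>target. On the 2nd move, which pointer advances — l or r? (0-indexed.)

r

l=0 r=14: -15+33=18 d=32 *, r--
l=0 r=13: -15+23=8 d=22 *, r--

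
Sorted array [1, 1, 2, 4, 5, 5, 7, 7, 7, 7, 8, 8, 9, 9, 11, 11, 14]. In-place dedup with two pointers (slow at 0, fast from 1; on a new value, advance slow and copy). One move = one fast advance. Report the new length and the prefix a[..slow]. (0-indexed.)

length 9; prefix = [1, 2, 4, 5, 7, 8, 9, 11, 14]

slow=0 fast=1: a[fast]=1=a[slow] dup, fast++
slow=0 fast=2: a[fast]=2≠a[slow]=1 write a[1]=2, slow++,fast++
slow=1 fast=3: a[fast]=4≠a[slow]=2 write a[2]=4, slow++,fast++
slow=2 fast=4: a[fast]=5≠a[slow]=4 write a[3]=5, slow++,fast++
slow=3 fast=5: a[fast]=5=a[slow] dup, fast++
slow=3 fast=6: a[fast]=7≠a[slow]=5 write a[4]=7, slow++,fast++
slow=4 fast=7: a[fast]=7=a[slow] dup, fast++
slow=4 fast=8: a[fast]=7=a[slow] dup, fast++
slow=4 fast=9: a[fast]=7=a[slow] dup, fast++
slow=4 fast=10: a[fast]=8≠a[slow]=7 write a[5]=8, slow++,fast++
slow=5 fast=11: a[fast]=8=a[slow] dup, fast++
slow=5 fast=12: a[fast]=9≠a[slow]=8 write a[6]=9, slow++,fast++
slow=6 fast=13: a[fast]=9=a[slow] dup, fast++
slow=6 fast=14: a[fast]=11≠a[slow]=9 write a[7]=11, slow++,fast++
slow=7 fast=15: a[fast]=11=a[slow] dup, fast++
slow=7 fast=16: a[fast]=14≠a[slow]=11 write a[8]=14, slow++,fast++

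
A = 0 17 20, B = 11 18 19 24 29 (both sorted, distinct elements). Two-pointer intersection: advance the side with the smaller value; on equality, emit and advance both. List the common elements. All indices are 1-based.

intersection = []

i=1 j=1: 0<11, i++
i=2 j=1: 17>11, j++
i=2 j=2: 17<18, i++
i=3 j=2: 20>18, j++
i=3 j=3: 20>19, j++
i=3 j=4: 20<24, i++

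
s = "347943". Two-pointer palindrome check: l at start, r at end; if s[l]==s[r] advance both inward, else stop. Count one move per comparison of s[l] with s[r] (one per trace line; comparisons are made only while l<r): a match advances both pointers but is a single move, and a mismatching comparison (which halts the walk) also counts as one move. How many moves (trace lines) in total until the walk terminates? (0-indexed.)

l=0 r=5: '3'=='3', l++,r--
l=1 r=4: '4'=='4', l++,r--
l=2 r=3: '7'!='9', stop

3 moves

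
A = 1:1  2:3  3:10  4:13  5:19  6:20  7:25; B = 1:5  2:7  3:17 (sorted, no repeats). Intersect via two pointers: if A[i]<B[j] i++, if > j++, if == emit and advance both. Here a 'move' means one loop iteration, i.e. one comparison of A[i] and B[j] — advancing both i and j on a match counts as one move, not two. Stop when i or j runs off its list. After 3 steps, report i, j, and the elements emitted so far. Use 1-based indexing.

i=3, j=2, emitted=[]

[i=1,j=1] 1<5 → i++
[i=2,j=1] 3<5 → i++
[i=3,j=1] 10>5 → j++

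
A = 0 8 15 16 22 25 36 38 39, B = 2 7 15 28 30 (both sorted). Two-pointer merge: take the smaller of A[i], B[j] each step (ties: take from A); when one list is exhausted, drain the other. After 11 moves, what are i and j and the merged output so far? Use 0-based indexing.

i=6, j=5, merged so far=[0, 2, 7, 8, 15, 15, 16, 22, 25, 28, 30]

i=0 j=0: A[i]=0<=B[j]=2 take 0, i++
i=1 j=0: A[i]=8>B[j]=2 take 2, j++
i=1 j=1: A[i]=8>B[j]=7 take 7, j++
i=1 j=2: A[i]=8<=B[j]=15 take 8, i++
i=2 j=2: A[i]=15<=B[j]=15 take 15, i++
i=3 j=2: A[i]=16>B[j]=15 take 15, j++
i=3 j=3: A[i]=16<=B[j]=28 take 16, i++
i=4 j=3: A[i]=22<=B[j]=28 take 22, i++
i=5 j=3: A[i]=25<=B[j]=28 take 25, i++
i=6 j=3: A[i]=36>B[j]=28 take 28, j++
i=6 j=4: A[i]=36>B[j]=30 take 30, j++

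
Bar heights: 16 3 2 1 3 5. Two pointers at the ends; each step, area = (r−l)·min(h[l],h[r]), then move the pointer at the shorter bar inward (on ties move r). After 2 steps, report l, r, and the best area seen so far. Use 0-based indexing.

l=0, r=3, best area=25

l=0 r=5: min(16,5)*5=25 best=25 *, r--
l=0 r=4: min(16,3)*4=12 best=25, r--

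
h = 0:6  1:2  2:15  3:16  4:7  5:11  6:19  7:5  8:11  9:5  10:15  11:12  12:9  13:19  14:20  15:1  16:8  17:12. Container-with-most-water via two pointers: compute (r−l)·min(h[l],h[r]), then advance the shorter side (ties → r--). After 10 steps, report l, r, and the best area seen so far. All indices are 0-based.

[0,17] min(6,12)*17=102 best=102 * → l++
[1,17] min(2,12)*16=32 best=102 → l++
[2,17] min(15,12)*15=180 best=180 * → r--
[2,16] min(15,8)*14=112 best=180 → r--
[2,15] min(15,1)*13=13 best=180 → r--
[2,14] min(15,20)*12=180 best=180 → l++
[3,14] min(16,20)*11=176 best=180 → l++
[4,14] min(7,20)*10=70 best=180 → l++
[5,14] min(11,20)*9=99 best=180 → l++
[6,14] min(19,20)*8=152 best=180 → l++

l=7, r=14, best area=180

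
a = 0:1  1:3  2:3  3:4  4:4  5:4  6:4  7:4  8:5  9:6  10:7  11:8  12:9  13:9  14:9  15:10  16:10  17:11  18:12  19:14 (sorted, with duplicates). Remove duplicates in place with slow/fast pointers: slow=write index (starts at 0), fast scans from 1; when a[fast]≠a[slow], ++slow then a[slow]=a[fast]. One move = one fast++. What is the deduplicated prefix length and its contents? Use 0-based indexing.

length 12; prefix = [1, 3, 4, 5, 6, 7, 8, 9, 10, 11, 12, 14]

slow=0 fast=1: a[fast]=3≠a[slow]=1 write a[1]=3, slow++,fast++
slow=1 fast=2: a[fast]=3=a[slow] dup, fast++
slow=1 fast=3: a[fast]=4≠a[slow]=3 write a[2]=4, slow++,fast++
slow=2 fast=4: a[fast]=4=a[slow] dup, fast++
slow=2 fast=5: a[fast]=4=a[slow] dup, fast++
slow=2 fast=6: a[fast]=4=a[slow] dup, fast++
slow=2 fast=7: a[fast]=4=a[slow] dup, fast++
slow=2 fast=8: a[fast]=5≠a[slow]=4 write a[3]=5, slow++,fast++
slow=3 fast=9: a[fast]=6≠a[slow]=5 write a[4]=6, slow++,fast++
slow=4 fast=10: a[fast]=7≠a[slow]=6 write a[5]=7, slow++,fast++
slow=5 fast=11: a[fast]=8≠a[slow]=7 write a[6]=8, slow++,fast++
slow=6 fast=12: a[fast]=9≠a[slow]=8 write a[7]=9, slow++,fast++
slow=7 fast=13: a[fast]=9=a[slow] dup, fast++
slow=7 fast=14: a[fast]=9=a[slow] dup, fast++
slow=7 fast=15: a[fast]=10≠a[slow]=9 write a[8]=10, slow++,fast++
slow=8 fast=16: a[fast]=10=a[slow] dup, fast++
slow=8 fast=17: a[fast]=11≠a[slow]=10 write a[9]=11, slow++,fast++
slow=9 fast=18: a[fast]=12≠a[slow]=11 write a[10]=12, slow++,fast++
slow=10 fast=19: a[fast]=14≠a[slow]=12 write a[11]=14, slow++,fast++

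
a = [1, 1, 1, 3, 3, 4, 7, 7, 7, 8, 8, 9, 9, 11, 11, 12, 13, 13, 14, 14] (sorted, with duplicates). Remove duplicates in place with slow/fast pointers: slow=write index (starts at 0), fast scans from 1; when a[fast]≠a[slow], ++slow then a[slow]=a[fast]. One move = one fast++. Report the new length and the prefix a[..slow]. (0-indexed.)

length 10; prefix = [1, 3, 4, 7, 8, 9, 11, 12, 13, 14]

slow=0 fast=1: a[fast]=1=a[slow] dup, fast++
slow=0 fast=2: a[fast]=1=a[slow] dup, fast++
slow=0 fast=3: a[fast]=3≠a[slow]=1 write a[1]=3, slow++,fast++
slow=1 fast=4: a[fast]=3=a[slow] dup, fast++
slow=1 fast=5: a[fast]=4≠a[slow]=3 write a[2]=4, slow++,fast++
slow=2 fast=6: a[fast]=7≠a[slow]=4 write a[3]=7, slow++,fast++
slow=3 fast=7: a[fast]=7=a[slow] dup, fast++
slow=3 fast=8: a[fast]=7=a[slow] dup, fast++
slow=3 fast=9: a[fast]=8≠a[slow]=7 write a[4]=8, slow++,fast++
slow=4 fast=10: a[fast]=8=a[slow] dup, fast++
slow=4 fast=11: a[fast]=9≠a[slow]=8 write a[5]=9, slow++,fast++
slow=5 fast=12: a[fast]=9=a[slow] dup, fast++
slow=5 fast=13: a[fast]=11≠a[slow]=9 write a[6]=11, slow++,fast++
slow=6 fast=14: a[fast]=11=a[slow] dup, fast++
slow=6 fast=15: a[fast]=12≠a[slow]=11 write a[7]=12, slow++,fast++
slow=7 fast=16: a[fast]=13≠a[slow]=12 write a[8]=13, slow++,fast++
slow=8 fast=17: a[fast]=13=a[slow] dup, fast++
slow=8 fast=18: a[fast]=14≠a[slow]=13 write a[9]=14, slow++,fast++
slow=9 fast=19: a[fast]=14=a[slow] dup, fast++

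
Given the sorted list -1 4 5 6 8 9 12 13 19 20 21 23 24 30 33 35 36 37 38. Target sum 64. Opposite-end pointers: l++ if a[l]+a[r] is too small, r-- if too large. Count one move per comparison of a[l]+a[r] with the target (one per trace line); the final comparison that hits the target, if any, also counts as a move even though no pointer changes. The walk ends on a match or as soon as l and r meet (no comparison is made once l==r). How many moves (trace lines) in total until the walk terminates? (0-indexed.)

l=0 r=18: -1+38=37 <64, l++
l=1 r=18: 4+38=42 <64, l++
l=2 r=18: 5+38=43 <64, l++
l=3 r=18: 6+38=44 <64, l++
l=4 r=18: 8+38=46 <64, l++
l=5 r=18: 9+38=47 <64, l++
l=6 r=18: 12+38=50 <64, l++
l=7 r=18: 13+38=51 <64, l++
l=8 r=18: 19+38=57 <64, l++
l=9 r=18: 20+38=58 <64, l++
l=10 r=18: 21+38=59 <64, l++
l=11 r=18: 23+38=61 <64, l++
l=12 r=18: 24+38=62 <64, l++
l=13 r=18: 30+38=68 >64, r--
l=13 r=17: 30+37=67 >64, r--
l=13 r=16: 30+36=66 >64, r--
l=13 r=15: 30+35=65 >64, r--
l=13 r=14: 30+33=63 <64, l++

18 moves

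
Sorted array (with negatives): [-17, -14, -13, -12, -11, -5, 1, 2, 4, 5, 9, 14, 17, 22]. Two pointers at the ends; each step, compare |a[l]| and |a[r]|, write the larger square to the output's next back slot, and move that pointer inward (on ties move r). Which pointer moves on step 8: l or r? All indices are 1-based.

l

[1,14] |-17|<=|22| out[14]=484 → r--
[1,13] |-17|<=|17| out[13]=289 → r--
[1,12] |-17|>|14| out[12]=289 → l++
[2,12] |-14|<=|14| out[11]=196 → r--
[2,11] |-14|>|9| out[10]=196 → l++
[3,11] |-13|>|9| out[9]=169 → l++
[4,11] |-12|>|9| out[8]=144 → l++
[5,11] |-11|>|9| out[7]=121 → l++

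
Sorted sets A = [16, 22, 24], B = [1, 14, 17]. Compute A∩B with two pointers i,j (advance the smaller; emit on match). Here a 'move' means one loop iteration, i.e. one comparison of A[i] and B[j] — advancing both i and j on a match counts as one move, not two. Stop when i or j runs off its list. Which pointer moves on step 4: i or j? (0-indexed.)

j

i=0 j=0: 16>1, j++
i=0 j=1: 16>14, j++
i=0 j=2: 16<17, i++
i=1 j=2: 22>17, j++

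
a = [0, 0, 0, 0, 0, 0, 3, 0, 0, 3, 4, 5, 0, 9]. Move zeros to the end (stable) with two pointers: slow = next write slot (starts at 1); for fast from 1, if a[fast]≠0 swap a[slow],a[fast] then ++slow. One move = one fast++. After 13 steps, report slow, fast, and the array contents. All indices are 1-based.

slow=5, fast=14, a=[3, 3, 4, 5, 0, 0, 0, 0, 0, 0, 0, 0, 0, 9]

slow=1 fast=1: a[fast]=0, fast++
slow=1 fast=2: a[fast]=0, fast++
slow=1 fast=3: a[fast]=0, fast++
slow=1 fast=4: a[fast]=0, fast++
slow=1 fast=5: a[fast]=0, fast++
slow=1 fast=6: a[fast]=0, fast++
slow=1 fast=7: a[fast]=3≠0 swap→a[1]=3, slow++,fast++
slow=2 fast=8: a[fast]=0, fast++
slow=2 fast=9: a[fast]=0, fast++
slow=2 fast=10: a[fast]=3≠0 swap→a[2]=3, slow++,fast++
slow=3 fast=11: a[fast]=4≠0 swap→a[3]=4, slow++,fast++
slow=4 fast=12: a[fast]=5≠0 swap→a[4]=5, slow++,fast++
slow=5 fast=13: a[fast]=0, fast++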